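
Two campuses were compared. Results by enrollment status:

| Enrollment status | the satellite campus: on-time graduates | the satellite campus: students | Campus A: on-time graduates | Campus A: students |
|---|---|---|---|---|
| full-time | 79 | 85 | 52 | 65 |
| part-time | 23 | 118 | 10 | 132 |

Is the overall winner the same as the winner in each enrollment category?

Full-time: the satellite campus 79/85 = 92.9%, Campus A 52/65 = 80.0% → the satellite campus
Part-time: the satellite campus 23/118 = 19.5%, Campus A 10/132 = 7.6% → the satellite campus
Overall: the satellite campus 102/203 = 50.2%, Campus A 62/197 = 31.5% → the satellite campus
The satellite campus wins overall and in every enrollment group — no reversal.

Yes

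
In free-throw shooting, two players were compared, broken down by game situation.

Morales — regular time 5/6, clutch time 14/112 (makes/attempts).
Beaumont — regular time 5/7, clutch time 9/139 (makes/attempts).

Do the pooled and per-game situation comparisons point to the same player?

Regular time: Morales 5/6 = 83.3%, Beaumont 5/7 = 71.4% → Morales
Clutch time: Morales 14/112 = 12.5%, Beaumont 9/139 = 6.5% → Morales
Overall: Morales 19/118 = 16.1%, Beaumont 14/146 = 9.6% → Morales
Morales wins overall and in every game group — no reversal.

Yes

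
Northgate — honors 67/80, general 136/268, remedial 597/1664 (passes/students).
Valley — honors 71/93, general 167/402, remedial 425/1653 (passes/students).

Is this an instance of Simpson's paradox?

Honors: Northgate 67/80 = 83.8%, Valley 71/93 = 76.3% → Northgate
General: Northgate 136/268 = 50.7%, Valley 167/402 = 41.5% → Northgate
Remedial: Northgate 597/1664 = 35.9%, Valley 425/1653 = 25.7% → Northgate
Overall: Northgate 800/2012 = 39.8%, Valley 663/2148 = 30.9% → Northgate
Northgate wins overall and in every student group — no reversal.

No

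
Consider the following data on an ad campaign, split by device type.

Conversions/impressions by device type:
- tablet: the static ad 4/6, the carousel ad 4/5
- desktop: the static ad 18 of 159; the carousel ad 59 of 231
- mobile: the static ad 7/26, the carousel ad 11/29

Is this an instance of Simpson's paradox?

Tablet: the static ad 4/6 = 66.7%, the carousel ad 4/5 = 80.0% → the carousel ad
Desktop: the static ad 18/159 = 11.3%, the carousel ad 59/231 = 25.5% → the carousel ad
Mobile: the static ad 7/26 = 26.9%, the carousel ad 11/29 = 37.9% → the carousel ad
Overall: the static ad 29/191 = 15.2%, the carousel ad 74/265 = 27.9% → the carousel ad
The carousel ad wins overall and in every device group — no reversal.

No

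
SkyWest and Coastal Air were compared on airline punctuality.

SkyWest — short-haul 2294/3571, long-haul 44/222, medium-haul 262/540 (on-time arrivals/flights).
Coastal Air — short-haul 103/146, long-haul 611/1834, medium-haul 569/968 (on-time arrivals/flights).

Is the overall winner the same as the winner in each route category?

Short-haul: SkyWest 2294/3571 = 64.2%, Coastal Air 103/146 = 70.5% → Coastal Air
Long-haul: SkyWest 44/222 = 19.8%, Coastal Air 611/1834 = 33.3% → Coastal Air
Medium-haul: SkyWest 262/540 = 48.5%, Coastal Air 569/968 = 58.8% → Coastal Air
Overall: SkyWest 2600/4333 = 60.0%, Coastal Air 1283/2948 = 43.5% → SkyWest
Coastal Air wins each route group but SkyWest wins overall — the comparison reverses. Coastal Air's flights skew toward long-haul, which has a lower base rate.

No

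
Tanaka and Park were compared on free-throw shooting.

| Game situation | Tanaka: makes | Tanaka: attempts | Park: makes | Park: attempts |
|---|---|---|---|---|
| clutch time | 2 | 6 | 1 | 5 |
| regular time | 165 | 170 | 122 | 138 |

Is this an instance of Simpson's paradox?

Clutch time: Tanaka 2/6 = 33.3%, Park 1/5 = 20.0% → Tanaka
Regular time: Tanaka 165/170 = 97.1%, Park 122/138 = 88.4% → Tanaka
Overall: Tanaka 167/176 = 94.9%, Park 123/143 = 86.0% → Tanaka
Tanaka wins overall and in every game group — no reversal.

No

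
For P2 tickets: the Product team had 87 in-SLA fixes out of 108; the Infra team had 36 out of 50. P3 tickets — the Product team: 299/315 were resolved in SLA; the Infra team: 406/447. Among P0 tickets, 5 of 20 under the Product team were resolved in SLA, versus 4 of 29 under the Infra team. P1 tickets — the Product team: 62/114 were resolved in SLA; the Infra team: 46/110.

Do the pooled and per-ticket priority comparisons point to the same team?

Yes

P2: the Product team 87/108 = 80.6%, the Infra team 36/50 = 72.0% → the Product team
P3: the Product team 299/315 = 94.9%, the Infra team 406/447 = 90.8% → the Product team
P0: the Product team 5/20 = 25.0%, the Infra team 4/29 = 13.8% → the Product team
P1: the Product team 62/114 = 54.4%, the Infra team 46/110 = 41.8% → the Product team
Overall: the Product team 453/557 = 81.3%, the Infra team 492/636 = 77.4% → the Product team
The Product team wins overall and in every ticket group — no reversal.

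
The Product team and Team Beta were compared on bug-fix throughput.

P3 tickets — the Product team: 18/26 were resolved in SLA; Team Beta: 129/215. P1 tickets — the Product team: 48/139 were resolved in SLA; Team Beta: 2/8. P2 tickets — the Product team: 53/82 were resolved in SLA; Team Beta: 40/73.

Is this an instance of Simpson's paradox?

P3: the Product team 18/26 = 69.2%, Team Beta 129/215 = 60.0% → the Product team
P1: the Product team 48/139 = 34.5%, Team Beta 2/8 = 25.0% → the Product team
P2: the Product team 53/82 = 64.6%, Team Beta 40/73 = 54.8% → the Product team
Overall: the Product team 119/247 = 48.2%, Team Beta 171/296 = 57.8% → Team Beta
The Product team wins each ticket group but Team Beta wins overall — the comparison reverses. The Product team's tickets skew toward P1, which has a lower base rate.

Yes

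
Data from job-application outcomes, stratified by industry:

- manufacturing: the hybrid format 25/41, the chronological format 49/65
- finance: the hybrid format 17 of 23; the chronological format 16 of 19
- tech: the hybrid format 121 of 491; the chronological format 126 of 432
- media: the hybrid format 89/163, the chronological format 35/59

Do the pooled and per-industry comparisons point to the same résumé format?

Yes

Manufacturing: the hybrid format 25/41 = 61.0%, the chronological format 49/65 = 75.4% → the chronological format
Finance: the hybrid format 17/23 = 73.9%, the chronological format 16/19 = 84.2% → the chronological format
Tech: the hybrid format 121/491 = 24.6%, the chronological format 126/432 = 29.2% → the chronological format
Media: the hybrid format 89/163 = 54.6%, the chronological format 35/59 = 59.3% → the chronological format
Overall: the hybrid format 252/718 = 35.1%, the chronological format 226/575 = 39.3% → the chronological format
The chronological format wins overall and in every industry group — no reversal.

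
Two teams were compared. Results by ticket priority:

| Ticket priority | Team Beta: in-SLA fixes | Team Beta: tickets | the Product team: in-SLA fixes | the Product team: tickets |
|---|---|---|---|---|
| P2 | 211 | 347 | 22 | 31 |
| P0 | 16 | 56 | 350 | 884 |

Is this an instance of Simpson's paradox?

Yes

P2: Team Beta 211/347 = 60.8%, the Product team 22/31 = 71.0% → the Product team
P0: Team Beta 16/56 = 28.6%, the Product team 350/884 = 39.6% → the Product team
Overall: Team Beta 227/403 = 56.3%, the Product team 372/915 = 40.7% → Team Beta
The Product team wins each ticket group but Team Beta wins overall — the comparison reverses. The Product team's tickets skew toward P0, which has a lower base rate.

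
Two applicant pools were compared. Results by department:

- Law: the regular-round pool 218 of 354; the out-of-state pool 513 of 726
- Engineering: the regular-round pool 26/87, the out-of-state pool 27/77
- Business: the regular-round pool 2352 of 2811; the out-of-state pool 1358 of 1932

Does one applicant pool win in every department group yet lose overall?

No

Law: the regular-round pool 218/354 = 61.6%, the out-of-state pool 513/726 = 70.7% → the out-of-state pool
Engineering: the regular-round pool 26/87 = 29.9%, the out-of-state pool 27/77 = 35.1% → the out-of-state pool
Business: the regular-round pool 2352/2811 = 83.7%, the out-of-state pool 1358/1932 = 70.3% → the regular-round pool
Overall: the regular-round pool 2596/3252 = 79.8%, the out-of-state pool 1898/2735 = 69.4% → the regular-round pool
Neither sweeps: the regular-round pool wins 1 of 3 groups, the out-of-state pool wins 2. The regular-round pool wins overall but not every group — no Simpson reversal.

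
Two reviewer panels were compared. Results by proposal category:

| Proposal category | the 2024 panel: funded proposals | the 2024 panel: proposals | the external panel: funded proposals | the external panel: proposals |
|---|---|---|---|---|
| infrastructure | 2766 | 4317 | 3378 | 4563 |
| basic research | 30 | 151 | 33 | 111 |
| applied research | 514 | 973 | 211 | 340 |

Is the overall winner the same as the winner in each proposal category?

Yes

Infrastructure: the 2024 panel 2766/4317 = 64.1%, the external panel 3378/4563 = 74.0% → the external panel
Basic research: the 2024 panel 30/151 = 19.9%, the external panel 33/111 = 29.7% → the external panel
Applied research: the 2024 panel 514/973 = 52.8%, the external panel 211/340 = 62.1% → the external panel
Overall: the 2024 panel 3310/5441 = 60.8%, the external panel 3622/5014 = 72.2% → the external panel
The external panel wins overall and in every proposal group — no reversal.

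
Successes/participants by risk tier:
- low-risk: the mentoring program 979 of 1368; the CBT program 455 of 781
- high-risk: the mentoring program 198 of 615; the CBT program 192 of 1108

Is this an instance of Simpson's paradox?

No

Low-risk: the mentoring program 979/1368 = 71.6%, the CBT program 455/781 = 58.3% → the mentoring program
High-risk: the mentoring program 198/615 = 32.2%, the CBT program 192/1108 = 17.3% → the mentoring program
Overall: the mentoring program 1177/1983 = 59.4%, the CBT program 647/1889 = 34.3% → the mentoring program
The mentoring program wins overall and in every risk group — no reversal.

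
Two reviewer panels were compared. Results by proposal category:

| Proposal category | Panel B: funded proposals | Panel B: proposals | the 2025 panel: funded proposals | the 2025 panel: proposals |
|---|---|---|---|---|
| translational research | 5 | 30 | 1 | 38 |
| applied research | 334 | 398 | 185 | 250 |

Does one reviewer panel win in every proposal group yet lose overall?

No

Translational research: Panel B 5/30 = 16.7%, the 2025 panel 1/38 = 2.6% → Panel B
Applied research: Panel B 334/398 = 83.9%, the 2025 panel 185/250 = 74.0% → Panel B
Overall: Panel B 339/428 = 79.2%, the 2025 panel 186/288 = 64.6% → Panel B
Panel B wins overall and in every proposal group — no reversal.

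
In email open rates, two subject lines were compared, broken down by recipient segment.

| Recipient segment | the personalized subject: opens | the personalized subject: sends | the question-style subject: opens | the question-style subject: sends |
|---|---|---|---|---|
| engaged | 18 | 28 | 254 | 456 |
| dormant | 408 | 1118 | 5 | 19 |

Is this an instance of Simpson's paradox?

Yes

Engaged: the personalized subject 18/28 = 64.3%, the question-style subject 254/456 = 55.7% → the personalized subject
Dormant: the personalized subject 408/1118 = 36.5%, the question-style subject 5/19 = 26.3% → the personalized subject
Overall: the personalized subject 426/1146 = 37.2%, the question-style subject 259/475 = 54.5% → the question-style subject
The personalized subject wins each recipient group but the question-style subject wins overall — the comparison reverses. The personalized subject's sends skew toward dormant, which has a lower base rate.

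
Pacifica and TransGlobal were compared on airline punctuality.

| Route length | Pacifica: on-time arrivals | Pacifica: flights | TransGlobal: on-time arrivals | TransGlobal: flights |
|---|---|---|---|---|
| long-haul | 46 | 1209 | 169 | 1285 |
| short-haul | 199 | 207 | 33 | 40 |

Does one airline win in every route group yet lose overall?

Long-haul: Pacifica 46/1209 = 3.8%, TransGlobal 169/1285 = 13.2% → TransGlobal
Short-haul: Pacifica 199/207 = 96.1%, TransGlobal 33/40 = 82.5% → Pacifica
Overall: Pacifica 245/1416 = 17.3%, TransGlobal 202/1325 = 15.2% → Pacifica
Neither sweeps: Pacifica wins 1 of 2 groups, TransGlobal wins 1. Pacifica wins overall but not every group — no Simpson reversal.

No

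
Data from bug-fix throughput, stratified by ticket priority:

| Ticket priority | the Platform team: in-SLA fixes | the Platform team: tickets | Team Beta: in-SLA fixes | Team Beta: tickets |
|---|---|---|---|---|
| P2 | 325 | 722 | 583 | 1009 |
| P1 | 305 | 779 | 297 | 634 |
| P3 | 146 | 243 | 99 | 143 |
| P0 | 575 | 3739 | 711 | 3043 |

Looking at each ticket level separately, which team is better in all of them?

P2: the Platform team 325/722 = 45.0%, Team Beta 583/1009 = 57.8% → Team Beta
P1: the Platform team 305/779 = 39.2%, Team Beta 297/634 = 46.8% → Team Beta
P3: the Platform team 146/243 = 60.1%, Team Beta 99/143 = 69.2% → Team Beta
P0: the Platform team 575/3739 = 15.4%, Team Beta 711/3043 = 23.4% → Team Beta
Team Beta has the higher rate in all 4 groups.

Team Beta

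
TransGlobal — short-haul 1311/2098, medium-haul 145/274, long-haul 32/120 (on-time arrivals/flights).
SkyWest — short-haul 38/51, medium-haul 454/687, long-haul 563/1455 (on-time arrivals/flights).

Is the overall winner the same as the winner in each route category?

No

Short-haul: TransGlobal 1311/2098 = 62.5%, SkyWest 38/51 = 74.5% → SkyWest
Medium-haul: TransGlobal 145/274 = 52.9%, SkyWest 454/687 = 66.1% → SkyWest
Long-haul: TransGlobal 32/120 = 26.7%, SkyWest 563/1455 = 38.7% → SkyWest
Overall: TransGlobal 1488/2492 = 59.7%, SkyWest 1055/2193 = 48.1% → TransGlobal
SkyWest wins each route group but TransGlobal wins overall — the comparison reverses. SkyWest's flights skew toward long-haul, which has a lower base rate.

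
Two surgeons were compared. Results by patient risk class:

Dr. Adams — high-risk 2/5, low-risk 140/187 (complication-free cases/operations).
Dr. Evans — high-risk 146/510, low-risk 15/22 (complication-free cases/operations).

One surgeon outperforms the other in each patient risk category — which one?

High-risk: Dr. Adams 2/5 = 40.0%, Dr. Evans 146/510 = 28.6% → Dr. Adams
Low-risk: Dr. Adams 140/187 = 74.9%, Dr. Evans 15/22 = 68.2% → Dr. Adams
Dr. Adams has the higher rate in both groups.

Dr. Adams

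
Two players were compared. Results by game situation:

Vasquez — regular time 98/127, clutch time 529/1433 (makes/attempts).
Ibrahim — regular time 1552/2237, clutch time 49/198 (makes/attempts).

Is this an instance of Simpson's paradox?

Regular time: Vasquez 98/127 = 77.2%, Ibrahim 1552/2237 = 69.4% → Vasquez
Clutch time: Vasquez 529/1433 = 36.9%, Ibrahim 49/198 = 24.7% → Vasquez
Overall: Vasquez 627/1560 = 40.2%, Ibrahim 1601/2435 = 65.7% → Ibrahim
Vasquez wins each game group but Ibrahim wins overall — the comparison reverses. Vasquez's attempts skew toward clutch time, which has a lower base rate.

Yes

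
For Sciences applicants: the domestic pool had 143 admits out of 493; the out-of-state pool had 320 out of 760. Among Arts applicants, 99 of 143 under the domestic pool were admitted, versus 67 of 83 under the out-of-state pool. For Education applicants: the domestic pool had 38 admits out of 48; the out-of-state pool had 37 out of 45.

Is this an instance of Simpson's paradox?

No

Sciences: the domestic pool 143/493 = 29.0%, the out-of-state pool 320/760 = 42.1% → the out-of-state pool
Arts: the domestic pool 99/143 = 69.2%, the out-of-state pool 67/83 = 80.7% → the out-of-state pool
Education: the domestic pool 38/48 = 79.2%, the out-of-state pool 37/45 = 82.2% → the out-of-state pool
Overall: the domestic pool 280/684 = 40.9%, the out-of-state pool 424/888 = 47.7% → the out-of-state pool
The out-of-state pool wins overall and in every department group — no reversal.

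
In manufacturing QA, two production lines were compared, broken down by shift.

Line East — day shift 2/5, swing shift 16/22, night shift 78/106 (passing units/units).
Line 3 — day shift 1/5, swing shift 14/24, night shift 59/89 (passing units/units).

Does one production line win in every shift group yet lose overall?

No

Day shift: Line East 2/5 = 40.0%, Line 3 1/5 = 20.0% → Line East
Swing shift: Line East 16/22 = 72.7%, Line 3 14/24 = 58.3% → Line East
Night shift: Line East 78/106 = 73.6%, Line 3 59/89 = 66.3% → Line East
Overall: Line East 96/133 = 72.2%, Line 3 74/118 = 62.7% → Line East
Line East wins overall and in every shift group — no reversal.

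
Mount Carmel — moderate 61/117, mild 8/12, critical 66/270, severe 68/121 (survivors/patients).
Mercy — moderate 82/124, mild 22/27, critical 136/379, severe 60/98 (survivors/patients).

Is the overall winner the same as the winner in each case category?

Yes

Moderate: Mount Carmel 61/117 = 52.1%, Mercy 82/124 = 66.1% → Mercy
Mild: Mount Carmel 8/12 = 66.7%, Mercy 22/27 = 81.5% → Mercy
Critical: Mount Carmel 66/270 = 24.4%, Mercy 136/379 = 35.9% → Mercy
Severe: Mount Carmel 68/121 = 56.2%, Mercy 60/98 = 61.2% → Mercy
Overall: Mount Carmel 203/520 = 39.0%, Mercy 300/628 = 47.8% → Mercy
Mercy wins overall and in every case group — no reversal.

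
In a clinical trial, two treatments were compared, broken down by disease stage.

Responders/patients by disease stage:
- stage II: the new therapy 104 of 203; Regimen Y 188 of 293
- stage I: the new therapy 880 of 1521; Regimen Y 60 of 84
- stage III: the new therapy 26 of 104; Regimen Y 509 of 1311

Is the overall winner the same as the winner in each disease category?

No

Stage II: the new therapy 104/203 = 51.2%, Regimen Y 188/293 = 64.2% → Regimen Y
Stage I: the new therapy 880/1521 = 57.9%, Regimen Y 60/84 = 71.4% → Regimen Y
Stage III: the new therapy 26/104 = 25.0%, Regimen Y 509/1311 = 38.8% → Regimen Y
Overall: the new therapy 1010/1828 = 55.3%, Regimen Y 757/1688 = 44.8% → the new therapy
Regimen Y wins each disease group but the new therapy wins overall — the comparison reverses. Regimen Y's patients skew toward stage III, which has a lower base rate.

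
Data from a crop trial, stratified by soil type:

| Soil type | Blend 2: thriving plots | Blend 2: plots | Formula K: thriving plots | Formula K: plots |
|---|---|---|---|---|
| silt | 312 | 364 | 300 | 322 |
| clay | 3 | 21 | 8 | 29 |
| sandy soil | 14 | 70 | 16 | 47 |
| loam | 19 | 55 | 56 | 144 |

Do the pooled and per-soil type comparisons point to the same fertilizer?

Silt: Blend 2 312/364 = 85.7%, Formula K 300/322 = 93.2% → Formula K
Clay: Blend 2 3/21 = 14.3%, Formula K 8/29 = 27.6% → Formula K
Sandy soil: Blend 2 14/70 = 20.0%, Formula K 16/47 = 34.0% → Formula K
Loam: Blend 2 19/55 = 34.5%, Formula K 56/144 = 38.9% → Formula K
Overall: Blend 2 348/510 = 68.2%, Formula K 380/542 = 70.1% → Formula K
Formula K wins overall and in every soil group — no reversal.

Yes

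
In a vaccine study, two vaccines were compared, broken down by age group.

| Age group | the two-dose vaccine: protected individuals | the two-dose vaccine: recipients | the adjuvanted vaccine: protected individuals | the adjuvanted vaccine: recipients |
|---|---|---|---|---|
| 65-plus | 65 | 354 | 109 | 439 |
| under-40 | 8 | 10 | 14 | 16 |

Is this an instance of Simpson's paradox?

No

65-plus: the two-dose vaccine 65/354 = 18.4%, the adjuvanted vaccine 109/439 = 24.8% → the adjuvanted vaccine
Under-40: the two-dose vaccine 8/10 = 80.0%, the adjuvanted vaccine 14/16 = 87.5% → the adjuvanted vaccine
Overall: the two-dose vaccine 73/364 = 20.1%, the adjuvanted vaccine 123/455 = 27.0% → the adjuvanted vaccine
The adjuvanted vaccine wins overall and in every age group — no reversal.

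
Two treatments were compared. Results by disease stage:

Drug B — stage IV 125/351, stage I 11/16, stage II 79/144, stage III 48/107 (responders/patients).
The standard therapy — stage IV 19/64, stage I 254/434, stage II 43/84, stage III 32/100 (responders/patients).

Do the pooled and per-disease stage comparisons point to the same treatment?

No

Stage IV: Drug B 125/351 = 35.6%, the standard therapy 19/64 = 29.7% → Drug B
Stage I: Drug B 11/16 = 68.8%, the standard therapy 254/434 = 58.5% → Drug B
Stage II: Drug B 79/144 = 54.9%, the standard therapy 43/84 = 51.2% → Drug B
Stage III: Drug B 48/107 = 44.9%, the standard therapy 32/100 = 32.0% → Drug B
Overall: Drug B 263/618 = 42.6%, the standard therapy 348/682 = 51.0% → the standard therapy
Drug B wins each disease group but the standard therapy wins overall — the comparison reverses. Drug B's patients skew toward stage IV, which has a lower base rate.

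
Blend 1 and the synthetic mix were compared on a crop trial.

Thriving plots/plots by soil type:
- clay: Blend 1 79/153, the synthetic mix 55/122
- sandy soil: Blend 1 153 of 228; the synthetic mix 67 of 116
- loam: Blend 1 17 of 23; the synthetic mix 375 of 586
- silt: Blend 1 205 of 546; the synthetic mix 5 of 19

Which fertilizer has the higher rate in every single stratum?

Clay: Blend 1 79/153 = 51.6%, the synthetic mix 55/122 = 45.1% → Blend 1
Sandy soil: Blend 1 153/228 = 67.1%, the synthetic mix 67/116 = 57.8% → Blend 1
Loam: Blend 1 17/23 = 73.9%, the synthetic mix 375/586 = 64.0% → Blend 1
Silt: Blend 1 205/546 = 37.5%, the synthetic mix 5/19 = 26.3% → Blend 1
Blend 1 has the higher rate in all 4 groups.

Blend 1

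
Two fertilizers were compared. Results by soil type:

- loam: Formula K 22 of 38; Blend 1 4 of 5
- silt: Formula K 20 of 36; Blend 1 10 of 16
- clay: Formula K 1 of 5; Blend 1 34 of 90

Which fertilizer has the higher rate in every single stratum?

Blend 1

Loam: Formula K 22/38 = 57.9%, Blend 1 4/5 = 80.0% → Blend 1
Silt: Formula K 20/36 = 55.6%, Blend 1 10/16 = 62.5% → Blend 1
Clay: Formula K 1/5 = 20.0%, Blend 1 34/90 = 37.8% → Blend 1
Blend 1 has the higher rate in all 3 groups.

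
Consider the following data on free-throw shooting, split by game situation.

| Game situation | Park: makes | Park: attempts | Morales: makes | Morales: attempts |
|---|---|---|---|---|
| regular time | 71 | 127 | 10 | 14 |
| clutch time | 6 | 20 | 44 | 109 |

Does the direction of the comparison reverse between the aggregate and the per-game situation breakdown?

Yes

Regular time: Park 71/127 = 55.9%, Morales 10/14 = 71.4% → Morales
Clutch time: Park 6/20 = 30.0%, Morales 44/109 = 40.4% → Morales
Overall: Park 77/147 = 52.4%, Morales 54/123 = 43.9% → Park
Morales wins each game group but Park wins overall — the comparison reverses. Morales's attempts skew toward clutch time, which has a lower base rate.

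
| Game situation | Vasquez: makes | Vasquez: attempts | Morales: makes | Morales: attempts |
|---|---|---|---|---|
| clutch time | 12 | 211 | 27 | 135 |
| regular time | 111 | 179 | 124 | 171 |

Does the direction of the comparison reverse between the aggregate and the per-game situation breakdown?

Clutch time: Vasquez 12/211 = 5.7%, Morales 27/135 = 20.0% → Morales
Regular time: Vasquez 111/179 = 62.0%, Morales 124/171 = 72.5% → Morales
Overall: Vasquez 123/390 = 31.5%, Morales 151/306 = 49.3% → Morales
Morales wins overall and in every game group — no reversal.

No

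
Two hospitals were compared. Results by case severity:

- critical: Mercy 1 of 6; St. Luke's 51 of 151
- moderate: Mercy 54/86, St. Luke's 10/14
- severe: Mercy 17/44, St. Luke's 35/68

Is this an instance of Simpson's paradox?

Yes

Critical: Mercy 1/6 = 16.7%, St. Luke's 51/151 = 33.8% → St. Luke's
Moderate: Mercy 54/86 = 62.8%, St. Luke's 10/14 = 71.4% → St. Luke's
Severe: Mercy 17/44 = 38.6%, St. Luke's 35/68 = 51.5% → St. Luke's
Overall: Mercy 72/136 = 52.9%, St. Luke's 96/233 = 41.2% → Mercy
St. Luke's wins each case group but Mercy wins overall — the comparison reverses. St. Luke's's patients skew toward critical, which has a lower base rate.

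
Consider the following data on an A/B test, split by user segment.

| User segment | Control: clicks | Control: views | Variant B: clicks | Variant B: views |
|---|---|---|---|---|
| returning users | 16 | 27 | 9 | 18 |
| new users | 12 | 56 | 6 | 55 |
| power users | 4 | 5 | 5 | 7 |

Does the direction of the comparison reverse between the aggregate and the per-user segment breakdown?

Returning users: Control 16/27 = 59.3%, Variant B 9/18 = 50.0% → Control
New users: Control 12/56 = 21.4%, Variant B 6/55 = 10.9% → Control
Power users: Control 4/5 = 80.0%, Variant B 5/7 = 71.4% → Control
Overall: Control 32/88 = 36.4%, Variant B 20/80 = 25.0% → Control
Control wins overall and in every user group — no reversal.

No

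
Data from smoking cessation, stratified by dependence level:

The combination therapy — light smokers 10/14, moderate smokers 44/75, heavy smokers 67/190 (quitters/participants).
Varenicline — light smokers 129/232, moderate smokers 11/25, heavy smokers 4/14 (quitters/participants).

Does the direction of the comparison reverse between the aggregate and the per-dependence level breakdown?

Light smokers: the combination therapy 10/14 = 71.4%, varenicline 129/232 = 55.6% → the combination therapy
Moderate smokers: the combination therapy 44/75 = 58.7%, varenicline 11/25 = 44.0% → the combination therapy
Heavy smokers: the combination therapy 67/190 = 35.3%, varenicline 4/14 = 28.6% → the combination therapy
Overall: the combination therapy 121/279 = 43.4%, varenicline 144/271 = 53.1% → varenicline
The combination therapy wins each dependence group but varenicline wins overall — the comparison reverses. The combination therapy's participants skew toward heavy smokers, which has a lower base rate.

Yes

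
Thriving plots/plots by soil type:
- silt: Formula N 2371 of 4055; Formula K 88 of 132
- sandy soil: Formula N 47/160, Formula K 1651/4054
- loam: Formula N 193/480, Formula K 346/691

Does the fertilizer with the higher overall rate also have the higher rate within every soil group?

Silt: Formula N 2371/4055 = 58.5%, Formula K 88/132 = 66.7% → Formula K
Sandy soil: Formula N 47/160 = 29.4%, Formula K 1651/4054 = 40.7% → Formula K
Loam: Formula N 193/480 = 40.2%, Formula K 346/691 = 50.1% → Formula K
Overall: Formula N 2611/4695 = 55.6%, Formula K 2085/4877 = 42.8% → Formula N
Formula K wins each soil group but Formula N wins overall — the comparison reverses. Formula K's plots skew toward sandy soil, which has a lower base rate.

No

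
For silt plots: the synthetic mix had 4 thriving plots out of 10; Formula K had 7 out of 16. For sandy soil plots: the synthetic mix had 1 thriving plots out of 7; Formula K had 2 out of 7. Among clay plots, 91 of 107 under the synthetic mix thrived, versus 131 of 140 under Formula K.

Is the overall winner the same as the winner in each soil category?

Yes

Silt: the synthetic mix 4/10 = 40.0%, Formula K 7/16 = 43.8% → Formula K
Sandy soil: the synthetic mix 1/7 = 14.3%, Formula K 2/7 = 28.6% → Formula K
Clay: the synthetic mix 91/107 = 85.0%, Formula K 131/140 = 93.6% → Formula K
Overall: the synthetic mix 96/124 = 77.4%, Formula K 140/163 = 85.9% → Formula K
Formula K wins overall and in every soil group — no reversal.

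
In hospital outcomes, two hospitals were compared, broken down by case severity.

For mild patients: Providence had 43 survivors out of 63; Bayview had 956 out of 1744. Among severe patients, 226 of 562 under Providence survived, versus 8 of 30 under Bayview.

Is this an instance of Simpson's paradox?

Yes

Mild: Providence 43/63 = 68.3%, Bayview 956/1744 = 54.8% → Providence
Severe: Providence 226/562 = 40.2%, Bayview 8/30 = 26.7% → Providence
Overall: Providence 269/625 = 43.0%, Bayview 964/1774 = 54.3% → Bayview
Providence wins each case group but Bayview wins overall — the comparison reverses. Providence's patients skew toward severe, which has a lower base rate.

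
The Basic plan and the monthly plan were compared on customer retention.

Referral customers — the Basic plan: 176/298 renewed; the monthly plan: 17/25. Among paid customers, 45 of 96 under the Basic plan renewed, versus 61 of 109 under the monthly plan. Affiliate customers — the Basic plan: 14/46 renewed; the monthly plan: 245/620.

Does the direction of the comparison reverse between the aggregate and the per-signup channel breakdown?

Referral: the Basic plan 176/298 = 59.1%, the monthly plan 17/25 = 68.0% → the monthly plan
Paid: the Basic plan 45/96 = 46.9%, the monthly plan 61/109 = 56.0% → the monthly plan
Affiliate: the Basic plan 14/46 = 30.4%, the monthly plan 245/620 = 39.5% → the monthly plan
Overall: the Basic plan 235/440 = 53.4%, the monthly plan 323/754 = 42.8% → the Basic plan
The monthly plan wins each signup group but the Basic plan wins overall — the comparison reverses. The monthly plan's customers skew toward affiliate, which has a lower base rate.

Yes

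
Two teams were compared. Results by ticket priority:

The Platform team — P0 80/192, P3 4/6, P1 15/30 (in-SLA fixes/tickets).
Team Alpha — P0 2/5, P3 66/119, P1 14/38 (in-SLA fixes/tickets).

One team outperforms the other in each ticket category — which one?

P0: the Platform team 80/192 = 41.7%, Team Alpha 2/5 = 40.0% → the Platform team
P3: the Platform team 4/6 = 66.7%, Team Alpha 66/119 = 55.5% → the Platform team
P1: the Platform team 15/30 = 50.0%, Team Alpha 14/38 = 36.8% → the Platform team
The Platform team has the higher rate in all 3 groups.

the Platform team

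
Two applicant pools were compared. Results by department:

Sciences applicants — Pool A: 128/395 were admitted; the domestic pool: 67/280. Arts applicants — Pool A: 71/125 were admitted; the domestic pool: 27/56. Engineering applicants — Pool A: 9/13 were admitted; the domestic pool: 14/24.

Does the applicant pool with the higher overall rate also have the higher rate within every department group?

Sciences: Pool A 128/395 = 32.4%, the domestic pool 67/280 = 23.9% → Pool A
Arts: Pool A 71/125 = 56.8%, the domestic pool 27/56 = 48.2% → Pool A
Engineering: Pool A 9/13 = 69.2%, the domestic pool 14/24 = 58.3% → Pool A
Overall: Pool A 208/533 = 39.0%, the domestic pool 108/360 = 30.0% → Pool A
Pool A wins overall and in every department group — no reversal.

Yes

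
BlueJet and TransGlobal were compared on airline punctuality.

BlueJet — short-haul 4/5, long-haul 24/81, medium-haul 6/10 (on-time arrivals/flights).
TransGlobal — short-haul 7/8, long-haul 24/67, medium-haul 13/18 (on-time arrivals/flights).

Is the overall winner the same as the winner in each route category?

Short-haul: BlueJet 4/5 = 80.0%, TransGlobal 7/8 = 87.5% → TransGlobal
Long-haul: BlueJet 24/81 = 29.6%, TransGlobal 24/67 = 35.8% → TransGlobal
Medium-haul: BlueJet 6/10 = 60.0%, TransGlobal 13/18 = 72.2% → TransGlobal
Overall: BlueJet 34/96 = 35.4%, TransGlobal 44/93 = 47.3% → TransGlobal
TransGlobal wins overall and in every route group — no reversal.

Yes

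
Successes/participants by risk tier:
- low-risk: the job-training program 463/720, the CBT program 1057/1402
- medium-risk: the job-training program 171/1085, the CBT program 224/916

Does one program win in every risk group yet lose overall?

Low-risk: the job-training program 463/720 = 64.3%, the CBT program 1057/1402 = 75.4% → the CBT program
Medium-risk: the job-training program 171/1085 = 15.8%, the CBT program 224/916 = 24.5% → the CBT program
Overall: the job-training program 634/1805 = 35.1%, the CBT program 1281/2318 = 55.3% → the CBT program
The CBT program wins overall and in every risk group — no reversal.

No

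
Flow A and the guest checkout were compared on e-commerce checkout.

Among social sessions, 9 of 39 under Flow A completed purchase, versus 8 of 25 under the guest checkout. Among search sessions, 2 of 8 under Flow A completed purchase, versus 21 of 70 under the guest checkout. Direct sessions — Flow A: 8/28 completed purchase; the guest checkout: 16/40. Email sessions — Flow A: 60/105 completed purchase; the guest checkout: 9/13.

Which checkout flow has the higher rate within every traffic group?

the guest checkout

Social: Flow A 9/39 = 23.1%, the guest checkout 8/25 = 32.0% → the guest checkout
Search: Flow A 2/8 = 25.0%, the guest checkout 21/70 = 30.0% → the guest checkout
Direct: Flow A 8/28 = 28.6%, the guest checkout 16/40 = 40.0% → the guest checkout
Email: Flow A 60/105 = 57.1%, the guest checkout 9/13 = 69.2% → the guest checkout
The guest checkout has the higher rate in all 4 groups.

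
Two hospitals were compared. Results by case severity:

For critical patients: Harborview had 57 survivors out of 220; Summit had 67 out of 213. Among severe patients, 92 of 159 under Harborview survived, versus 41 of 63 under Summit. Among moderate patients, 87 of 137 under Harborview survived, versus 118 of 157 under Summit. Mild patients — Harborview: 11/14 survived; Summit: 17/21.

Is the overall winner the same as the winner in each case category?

Yes

Critical: Harborview 57/220 = 25.9%, Summit 67/213 = 31.5% → Summit
Severe: Harborview 92/159 = 57.9%, Summit 41/63 = 65.1% → Summit
Moderate: Harborview 87/137 = 63.5%, Summit 118/157 = 75.2% → Summit
Mild: Harborview 11/14 = 78.6%, Summit 17/21 = 81.0% → Summit
Overall: Harborview 247/530 = 46.6%, Summit 243/454 = 53.5% → Summit
Summit wins overall and in every case group — no reversal.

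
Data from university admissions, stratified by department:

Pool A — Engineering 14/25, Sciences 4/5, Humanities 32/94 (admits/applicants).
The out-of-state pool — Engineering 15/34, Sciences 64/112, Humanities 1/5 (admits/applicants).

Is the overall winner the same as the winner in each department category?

No

Engineering: Pool A 14/25 = 56.0%, the out-of-state pool 15/34 = 44.1% → Pool A
Sciences: Pool A 4/5 = 80.0%, the out-of-state pool 64/112 = 57.1% → Pool A
Humanities: Pool A 32/94 = 34.0%, the out-of-state pool 1/5 = 20.0% → Pool A
Overall: Pool A 50/124 = 40.3%, the out-of-state pool 80/151 = 53.0% → the out-of-state pool
Pool A wins each department group but the out-of-state pool wins overall — the comparison reverses. Pool A's applicants skew toward Humanities, which has a lower base rate.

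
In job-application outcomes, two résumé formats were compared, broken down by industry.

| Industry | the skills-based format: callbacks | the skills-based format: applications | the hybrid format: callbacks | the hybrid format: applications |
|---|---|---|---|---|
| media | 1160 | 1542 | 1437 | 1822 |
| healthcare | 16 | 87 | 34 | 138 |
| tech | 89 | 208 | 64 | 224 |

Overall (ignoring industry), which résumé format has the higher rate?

Media: the skills-based format 1160/1542 = 75.2%, the hybrid format 1437/1822 = 78.9% → the hybrid format
Healthcare: the skills-based format 16/87 = 18.4%, the hybrid format 34/138 = 24.6% → the hybrid format
Tech: the skills-based format 89/208 = 42.8%, the hybrid format 64/224 = 28.6% → the skills-based format
Overall: the skills-based format 1265/1837 = 68.9%, the hybrid format 1535/2184 = 70.3% → the hybrid format
(Neither sweeps every industry group, but the hybrid format has the higher pooled rate.)

the hybrid format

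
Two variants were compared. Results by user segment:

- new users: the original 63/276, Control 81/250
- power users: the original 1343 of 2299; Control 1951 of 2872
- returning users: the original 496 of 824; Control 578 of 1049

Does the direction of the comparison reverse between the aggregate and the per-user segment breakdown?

New users: the original 63/276 = 22.8%, Control 81/250 = 32.4% → Control
Power users: the original 1343/2299 = 58.4%, Control 1951/2872 = 67.9% → Control
Returning users: the original 496/824 = 60.2%, Control 578/1049 = 55.1% → the original
Overall: the original 1902/3399 = 56.0%, Control 2610/4171 = 62.6% → Control
Neither sweeps: the original wins 1 of 3 groups, Control wins 2. Control wins overall but not every group — no Simpson reversal.

No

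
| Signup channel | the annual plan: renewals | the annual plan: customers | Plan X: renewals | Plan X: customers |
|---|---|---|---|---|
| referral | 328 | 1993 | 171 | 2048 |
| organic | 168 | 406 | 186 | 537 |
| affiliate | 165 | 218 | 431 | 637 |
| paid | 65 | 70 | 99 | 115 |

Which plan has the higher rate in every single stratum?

the annual plan

Referral: the annual plan 328/1993 = 16.5%, Plan X 171/2048 = 8.3% → the annual plan
Organic: the annual plan 168/406 = 41.4%, Plan X 186/537 = 34.6% → the annual plan
Affiliate: the annual plan 165/218 = 75.7%, Plan X 431/637 = 67.7% → the annual plan
Paid: the annual plan 65/70 = 92.9%, Plan X 99/115 = 86.1% → the annual plan
The annual plan has the higher rate in all 4 groups.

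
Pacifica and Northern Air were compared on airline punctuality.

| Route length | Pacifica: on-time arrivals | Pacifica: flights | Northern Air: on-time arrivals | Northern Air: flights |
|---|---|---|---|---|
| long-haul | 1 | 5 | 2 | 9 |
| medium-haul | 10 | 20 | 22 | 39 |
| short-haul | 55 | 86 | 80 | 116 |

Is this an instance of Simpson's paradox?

No

Long-haul: Pacifica 1/5 = 20.0%, Northern Air 2/9 = 22.2% → Northern Air
Medium-haul: Pacifica 10/20 = 50.0%, Northern Air 22/39 = 56.4% → Northern Air
Short-haul: Pacifica 55/86 = 64.0%, Northern Air 80/116 = 69.0% → Northern Air
Overall: Pacifica 66/111 = 59.5%, Northern Air 104/164 = 63.4% → Northern Air
Northern Air wins overall and in every route group — no reversal.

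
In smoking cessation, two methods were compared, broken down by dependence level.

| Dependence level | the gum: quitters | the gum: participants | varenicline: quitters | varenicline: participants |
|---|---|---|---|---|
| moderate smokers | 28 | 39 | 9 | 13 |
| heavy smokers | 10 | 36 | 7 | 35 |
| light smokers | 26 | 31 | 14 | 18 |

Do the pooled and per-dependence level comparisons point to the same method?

Yes

Moderate smokers: the gum 28/39 = 71.8%, varenicline 9/13 = 69.2% → the gum
Heavy smokers: the gum 10/36 = 27.8%, varenicline 7/35 = 20.0% → the gum
Light smokers: the gum 26/31 = 83.9%, varenicline 14/18 = 77.8% → the gum
Overall: the gum 64/106 = 60.4%, varenicline 30/66 = 45.5% → the gum
The gum wins overall and in every dependence group — no reversal.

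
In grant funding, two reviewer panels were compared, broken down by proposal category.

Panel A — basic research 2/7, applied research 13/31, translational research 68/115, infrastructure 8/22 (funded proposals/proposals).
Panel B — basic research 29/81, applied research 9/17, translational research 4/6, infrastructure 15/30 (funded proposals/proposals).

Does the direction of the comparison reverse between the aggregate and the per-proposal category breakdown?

Yes

Basic research: Panel A 2/7 = 28.6%, Panel B 29/81 = 35.8% → Panel B
Applied research: Panel A 13/31 = 41.9%, Panel B 9/17 = 52.9% → Panel B
Translational research: Panel A 68/115 = 59.1%, Panel B 4/6 = 66.7% → Panel B
Infrastructure: Panel A 8/22 = 36.4%, Panel B 15/30 = 50.0% → Panel B
Overall: Panel A 91/175 = 52.0%, Panel B 57/134 = 42.5% → Panel A
Panel B wins each proposal group but Panel A wins overall — the comparison reverses. Panel B's proposals skew toward basic research, which has a lower base rate.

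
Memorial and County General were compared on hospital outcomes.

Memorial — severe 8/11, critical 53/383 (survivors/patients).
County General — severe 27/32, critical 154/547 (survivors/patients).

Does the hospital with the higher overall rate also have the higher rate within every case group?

Severe: Memorial 8/11 = 72.7%, County General 27/32 = 84.4% → County General
Critical: Memorial 53/383 = 13.8%, County General 154/547 = 28.2% → County General
Overall: Memorial 61/394 = 15.5%, County General 181/579 = 31.3% → County General
County General wins overall and in every case group — no reversal.

Yes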